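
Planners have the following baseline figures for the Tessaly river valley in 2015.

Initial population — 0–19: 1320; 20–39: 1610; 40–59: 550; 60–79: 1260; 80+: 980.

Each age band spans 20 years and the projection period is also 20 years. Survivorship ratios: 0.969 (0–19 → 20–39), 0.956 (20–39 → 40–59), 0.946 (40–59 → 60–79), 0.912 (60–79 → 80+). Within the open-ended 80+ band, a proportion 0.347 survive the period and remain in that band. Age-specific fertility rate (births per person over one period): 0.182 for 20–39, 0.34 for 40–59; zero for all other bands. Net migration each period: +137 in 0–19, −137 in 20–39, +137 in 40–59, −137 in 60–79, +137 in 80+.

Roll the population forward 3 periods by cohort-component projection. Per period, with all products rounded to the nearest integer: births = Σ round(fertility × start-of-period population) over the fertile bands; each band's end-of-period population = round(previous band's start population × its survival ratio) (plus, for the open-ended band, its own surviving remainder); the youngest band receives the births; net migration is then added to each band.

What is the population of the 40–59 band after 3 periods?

Numbering the bands 1..5 from youngest to oldest:
Period 1.
Births: 1610 * 0.182 = 293, 550 * 0.34 = 187 → 480
Band 2: 1320 * 0.969 = 1279
Band 3: 1610 * 0.956 = 1539
Band 4: 550 * 0.946 = 520
Band 5: 1260 * 0.912 + 980 * 0.347 = 1149 + 340 = 1489
Net migration: Band 1 + 137 → 617; Band 2 − 137 → 1142; Band 3 + 137 → 1676; Band 4 − 137 → 383; Band 5 + 137 → 1626
Giving 617 / 1142 / 1676 / 383 / 1626.
Period 2.
Births: 1142 * 0.182 = 208, 1676 * 0.34 = 570 → 778
Band 2: 617 * 0.969 = 598
Band 3: 1142 * 0.956 = 1092
Band 4: 1676 * 0.946 = 1585
Band 5: 383 * 0.912 + 1626 * 0.347 = 349 + 564 = 913
Net migration: Band 1 + 137 → 915; Band 2 − 137 → 461; Band 3 + 137 → 1229; Band 4 − 137 → 1448; Band 5 + 137 → 1050
Giving 915 / 461 / 1229 / 1448 / 1050.
Period 3.
Births: 461 * 0.182 = 84, 1229 * 0.34 = 418 → 502
Band 2: 915 * 0.969 = 887
Band 3: 461 * 0.956 = 441
Band 4: 1229 * 0.946 = 1163
Band 5: 1448 * 0.912 + 1050 * 0.347 = 1321 + 364 = 1685
Net migration: Band 1 + 137 → 639; Band 2 − 137 → 750; Band 3 + 137 → 578; Band 4 − 137 → 1026; Band 5 + 137 → 1822
Giving 639 / 750 / 578 / 1026 / 1822.

578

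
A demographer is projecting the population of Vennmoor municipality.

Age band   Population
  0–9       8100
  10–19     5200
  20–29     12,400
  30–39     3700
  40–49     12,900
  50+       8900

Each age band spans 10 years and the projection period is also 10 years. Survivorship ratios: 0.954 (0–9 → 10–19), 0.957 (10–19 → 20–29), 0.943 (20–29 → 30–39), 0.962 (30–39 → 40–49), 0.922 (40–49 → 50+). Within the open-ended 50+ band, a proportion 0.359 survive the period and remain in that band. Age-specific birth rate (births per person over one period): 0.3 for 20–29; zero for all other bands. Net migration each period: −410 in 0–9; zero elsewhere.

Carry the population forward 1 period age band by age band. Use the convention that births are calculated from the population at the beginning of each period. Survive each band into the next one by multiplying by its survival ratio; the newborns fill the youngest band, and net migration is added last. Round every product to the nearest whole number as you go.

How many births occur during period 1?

Numbering the groups 1..6 from youngest to oldest:
Period 1:
Births: 12400 × 0.3 = 3720
Group 2: 8100 × 0.954 = 7727
Group 3: 5200 × 0.957 = 4976
Group 4: 12400 × 0.943 = 11693
Group 5: 3700 × 0.962 = 3559
Group 6: 12900 × 0.922 + 8900 × 0.359 = 11894 + 3195 = 15089
Net migration: Group 1 − 410 → 3310
End of period: [3310, 7727, 4976, 11693, 3559, 15089]

3720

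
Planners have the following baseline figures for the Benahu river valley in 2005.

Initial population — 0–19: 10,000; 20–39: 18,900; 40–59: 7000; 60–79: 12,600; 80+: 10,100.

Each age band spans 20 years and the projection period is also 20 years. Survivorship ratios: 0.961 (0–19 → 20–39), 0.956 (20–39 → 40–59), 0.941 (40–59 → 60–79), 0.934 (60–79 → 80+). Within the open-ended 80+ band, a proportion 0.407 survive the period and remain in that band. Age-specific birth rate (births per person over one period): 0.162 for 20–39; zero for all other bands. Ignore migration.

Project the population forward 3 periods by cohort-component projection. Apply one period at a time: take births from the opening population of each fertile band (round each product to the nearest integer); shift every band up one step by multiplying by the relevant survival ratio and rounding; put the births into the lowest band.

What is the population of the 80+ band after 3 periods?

After projecting period 1:
Births: 18900 × 0.162 = 3062
20–39: 10000 × 0.961 = 9610
40–59: 18900 × 0.956 = 18068
60–79: 7000 × 0.941 = 6587
80+: 12600 × 0.934 + 10100 × 0.407 = 11768 + 4111 = 15879
→ [3062, 9610, 18068, 6587, 15879]
After projecting period 2:
Births: 9610 × 0.162 = 1557
20–39: 3062 × 0.961 = 2943
40–59: 9610 × 0.956 = 9187
60–79: 18068 × 0.941 = 17002
80+: 6587 × 0.934 + 15879 × 0.407 = 6152 + 6463 = 12615
→ [1557, 2943, 9187, 17002, 12615]
After projecting period 3:
Births: 2943 × 0.162 = 477
20–39: 1557 × 0.961 = 1496
40–59: 2943 × 0.956 = 2814
60–79: 9187 × 0.941 = 8645
80+: 17002 × 0.934 + 12615 × 0.407 = 15880 + 5134 = 21014
→ [477, 1496, 2814, 8645, 21014]

21014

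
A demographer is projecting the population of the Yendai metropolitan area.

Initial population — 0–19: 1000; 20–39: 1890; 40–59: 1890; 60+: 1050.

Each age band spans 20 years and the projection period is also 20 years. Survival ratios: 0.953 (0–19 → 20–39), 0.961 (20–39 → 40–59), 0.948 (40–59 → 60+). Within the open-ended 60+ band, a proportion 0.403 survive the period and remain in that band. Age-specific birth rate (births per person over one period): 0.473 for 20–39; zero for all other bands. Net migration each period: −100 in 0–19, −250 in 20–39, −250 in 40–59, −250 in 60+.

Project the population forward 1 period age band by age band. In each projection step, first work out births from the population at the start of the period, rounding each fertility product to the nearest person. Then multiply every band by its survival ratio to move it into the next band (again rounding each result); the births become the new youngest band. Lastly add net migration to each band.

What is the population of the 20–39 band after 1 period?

703

(Groups numbered youngest = 1 to oldest = 4.)
— Period 1 —
Births: 1890 * 0.473 = 894
Group 2: 1000 * 0.953 = 953
Group 3: 1890 * 0.961 = 1816
Group 4: 1890 * 0.948 + 1050 * 0.403 = 1792 + 423 = 2215
Net migration: Group 1 − 100 → 794; Group 2 − 250 → 703; Group 3 − 250 → 1566; Group 4 − 250 → 1965
Giving 794 / 703 / 1566 / 1965.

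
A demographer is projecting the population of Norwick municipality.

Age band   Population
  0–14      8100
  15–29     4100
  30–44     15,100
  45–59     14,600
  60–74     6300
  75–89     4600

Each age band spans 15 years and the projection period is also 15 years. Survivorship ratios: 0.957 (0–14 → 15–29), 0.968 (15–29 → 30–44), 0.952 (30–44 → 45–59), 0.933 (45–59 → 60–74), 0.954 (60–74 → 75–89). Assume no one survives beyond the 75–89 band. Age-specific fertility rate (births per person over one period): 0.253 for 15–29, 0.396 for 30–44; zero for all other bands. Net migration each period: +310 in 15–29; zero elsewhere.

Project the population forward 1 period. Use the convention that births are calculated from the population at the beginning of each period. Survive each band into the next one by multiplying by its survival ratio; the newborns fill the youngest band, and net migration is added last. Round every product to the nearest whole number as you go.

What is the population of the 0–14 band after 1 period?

Call the groups 1 to 6, youngest first.
After projecting period 1:
Births: 4100 × 0.253 = 1037, 15100 × 0.396 = 5980 → 7017
Group 2: 8100 × 0.957 = 7752
Group 3: 4100 × 0.968 = 3969
Group 4: 15100 × 0.952 = 14375
Group 5: 14600 × 0.933 = 13622
Group 6: 6300 × 0.954 = 6010
Net migration: Group 2 + 310 → 8062
Population now: 0–14=7017, 15–29=8062, 30–44=3969, 45–59=14375, 60–74=13622, 75–89=6010

7017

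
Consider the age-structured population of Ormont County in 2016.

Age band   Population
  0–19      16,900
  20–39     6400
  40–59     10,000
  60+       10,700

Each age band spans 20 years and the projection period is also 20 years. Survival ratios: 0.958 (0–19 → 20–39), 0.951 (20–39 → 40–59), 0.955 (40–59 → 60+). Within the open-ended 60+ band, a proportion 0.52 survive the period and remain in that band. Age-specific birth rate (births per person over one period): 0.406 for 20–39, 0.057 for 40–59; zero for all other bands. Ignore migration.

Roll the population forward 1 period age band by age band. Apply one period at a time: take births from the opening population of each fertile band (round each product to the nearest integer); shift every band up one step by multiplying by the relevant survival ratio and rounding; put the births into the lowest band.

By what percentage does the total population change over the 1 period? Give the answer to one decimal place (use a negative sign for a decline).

-7.8

Let band 1 be 0–19 through band 4 = 60+.
[period 1]
Births: 6400 × 0.406 = 2598  |  10000 × 0.057 = 570 → total 3168
Band 2: 16900 × 0.958 = 16190
Band 3: 6400 × 0.951 = 6086
Band 4: 10000 × 0.955 + 10700 × 0.52 = 9550 + 5564 = 15114
Giving 3168 / 16190 / 6086 / 15114.
Total: 44000 → 40558; change = -3442; percentage change = -7.8%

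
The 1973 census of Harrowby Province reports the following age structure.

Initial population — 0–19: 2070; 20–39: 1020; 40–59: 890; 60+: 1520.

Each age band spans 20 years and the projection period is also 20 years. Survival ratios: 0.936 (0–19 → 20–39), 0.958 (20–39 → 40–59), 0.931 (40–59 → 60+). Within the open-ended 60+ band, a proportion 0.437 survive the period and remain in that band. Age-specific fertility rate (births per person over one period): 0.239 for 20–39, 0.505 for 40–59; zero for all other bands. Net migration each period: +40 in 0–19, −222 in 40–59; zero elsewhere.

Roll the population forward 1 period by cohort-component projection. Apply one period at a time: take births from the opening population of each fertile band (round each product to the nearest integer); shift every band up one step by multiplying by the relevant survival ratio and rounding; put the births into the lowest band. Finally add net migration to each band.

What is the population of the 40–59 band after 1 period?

(Bands numbered youngest = 1 to oldest = 4.)
After projecting period 1:
Births: 1020 * 0.239 = 244, 890 * 0.505 = 449 → 693
Band 2: 2070 * 0.936 = 1938
Band 3: 1020 * 0.958 = 977
Band 4: 890 * 0.931 + 1520 * 0.437 = 829 + 664 = 1493
Net migration: Band 1 + 40 → 733; Band 3 − 222 → 755
Population now: 0–19=733, 20–39=1938, 40–59=755, 60+=1493

755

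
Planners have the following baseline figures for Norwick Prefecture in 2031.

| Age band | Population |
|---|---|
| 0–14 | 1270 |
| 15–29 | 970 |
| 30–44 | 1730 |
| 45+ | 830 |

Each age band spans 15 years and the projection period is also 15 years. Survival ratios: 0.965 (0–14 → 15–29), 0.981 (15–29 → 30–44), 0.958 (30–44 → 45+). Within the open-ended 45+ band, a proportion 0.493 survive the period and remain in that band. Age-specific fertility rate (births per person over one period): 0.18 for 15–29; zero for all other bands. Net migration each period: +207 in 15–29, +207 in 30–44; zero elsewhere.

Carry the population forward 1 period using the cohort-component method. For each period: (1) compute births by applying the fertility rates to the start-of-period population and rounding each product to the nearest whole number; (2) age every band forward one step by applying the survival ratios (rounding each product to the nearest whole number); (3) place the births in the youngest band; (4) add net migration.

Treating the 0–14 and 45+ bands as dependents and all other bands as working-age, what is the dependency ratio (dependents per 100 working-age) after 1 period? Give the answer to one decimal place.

After projecting period 1:
Births: 970 × 0.18 = 175
15–29: 1270 × 0.965 = 1226
30–44: 970 × 0.981 = 952
45+: 1730 × 0.958 + 830 × 0.493 = 1657 + 409 = 2066
Net migration: 15–29 + 207 → 1433; 30–44 + 207 → 1159
Population now: 0–14=175, 15–29=1433, 30–44=1159, 45+=2066
Dependents (band 0–14 + band 45+) = 175 + 2066 = 2241; working-age = 2592; ratio = 2241/2592 × 100 = 86.5

86.5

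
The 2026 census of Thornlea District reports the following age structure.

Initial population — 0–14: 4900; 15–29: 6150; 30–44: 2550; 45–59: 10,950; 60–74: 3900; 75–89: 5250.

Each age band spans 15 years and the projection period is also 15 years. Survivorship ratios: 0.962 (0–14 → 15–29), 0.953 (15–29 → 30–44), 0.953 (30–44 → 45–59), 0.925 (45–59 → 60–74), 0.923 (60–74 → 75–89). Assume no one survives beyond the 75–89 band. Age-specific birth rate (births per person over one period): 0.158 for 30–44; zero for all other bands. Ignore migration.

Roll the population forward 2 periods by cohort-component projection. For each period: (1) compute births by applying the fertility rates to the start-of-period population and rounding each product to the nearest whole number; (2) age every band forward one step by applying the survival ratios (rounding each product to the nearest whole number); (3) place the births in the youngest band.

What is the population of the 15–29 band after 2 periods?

Period 1:
Births: 2550 × 0.158 = 403
15–29: 4900 × 0.962 = 4714
30–44: 6150 × 0.953 = 5861
45–59: 2550 × 0.953 = 2430
60–74: 10950 × 0.925 = 10129
75–89: 3900 × 0.923 = 3600
End of period: [403, 4714, 5861, 2430, 10129, 3600]
Period 2:
Births: 5861 × 0.158 = 926
15–29: 403 × 0.962 = 388
30–44: 4714 × 0.953 = 4492
45–59: 5861 × 0.953 = 5586
60–74: 2430 × 0.925 = 2248
75–89: 10129 × 0.923 = 9349
End of period: [926, 388, 4492, 5586, 2248, 9349]

388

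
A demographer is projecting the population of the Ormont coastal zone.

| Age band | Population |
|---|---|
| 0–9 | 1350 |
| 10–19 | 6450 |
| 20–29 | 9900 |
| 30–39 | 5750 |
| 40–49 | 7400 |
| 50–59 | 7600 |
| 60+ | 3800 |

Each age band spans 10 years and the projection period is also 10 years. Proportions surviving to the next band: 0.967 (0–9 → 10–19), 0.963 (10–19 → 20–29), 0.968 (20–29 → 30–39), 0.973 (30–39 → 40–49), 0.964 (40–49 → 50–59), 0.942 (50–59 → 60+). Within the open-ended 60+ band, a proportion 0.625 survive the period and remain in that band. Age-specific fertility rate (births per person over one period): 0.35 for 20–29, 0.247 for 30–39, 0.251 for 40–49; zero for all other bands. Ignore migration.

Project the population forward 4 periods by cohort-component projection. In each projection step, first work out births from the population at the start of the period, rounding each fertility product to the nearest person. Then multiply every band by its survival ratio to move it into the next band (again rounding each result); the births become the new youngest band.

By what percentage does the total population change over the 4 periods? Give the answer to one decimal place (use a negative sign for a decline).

Call the groups 1 to 7, youngest first.
[period 1]
Births: 9900 * 0.35 = 3465  |  5750 * 0.247 = 1420  |  7400 * 0.251 = 1857 — total 6742
Group 2: 1350 * 0.967 = 1305
Group 3: 6450 * 0.963 = 6211
Group 4: 9900 * 0.968 = 9583
Group 5: 5750 * 0.973 = 5595
Group 6: 7400 * 0.964 = 7134
Group 7: 7600 * 0.942 + 3800 * 0.625 = 7159 + 2375 = 9534
→ [6742, 1305, 6211, 9583, 5595, 7134, 9534]
[period 2]
Births: 6211 * 0.35 = 2174  |  9583 * 0.247 = 2367  |  5595 * 0.251 = 1404 — total 5945
Group 2: 6742 * 0.967 = 6520
Group 3: 1305 * 0.963 = 1257
Group 4: 6211 * 0.968 = 6012
Group 5: 9583 * 0.973 = 9324
Group 6: 5595 * 0.964 = 5394
Group 7: 7134 * 0.942 + 9534 * 0.625 = 6720 + 5959 = 12679
→ [5945, 6520, 1257, 6012, 9324, 5394, 12679]
[period 3]
Births: 1257 * 0.35 = 440  |  6012 * 0.247 = 1485  |  9324 * 0.251 = 2340 — total 4265
Group 2: 5945 * 0.967 = 5749
Group 3: 6520 * 0.963 = 6279
Group 4: 1257 * 0.968 = 1217
Group 5: 6012 * 0.973 = 5850
Group 6: 9324 * 0.964 = 8988
Group 7: 5394 * 0.942 + 12679 * 0.625 = 5081 + 7924 = 13005
→ [4265, 5749, 6279, 1217, 5850, 8988, 13005]
[period 4]
Births: 6279 * 0.35 = 2198  |  1217 * 0.247 = 301  |  5850 * 0.251 = 1468 — total 3967
Group 2: 4265 * 0.967 = 4124
Group 3: 5749 * 0.963 = 5536
Group 4: 6279 * 0.968 = 6078
Group 5: 1217 * 0.973 = 1184
Group 6: 5850 * 0.964 = 5639
Group 7: 8988 * 0.942 + 13005 * 0.625 = 8467 + 8128 = 16595
→ [3967, 4124, 5536, 6078, 1184, 5639, 16595]
Total: 42250 → 43123; change = 873; percentage change = 2.1%

2.1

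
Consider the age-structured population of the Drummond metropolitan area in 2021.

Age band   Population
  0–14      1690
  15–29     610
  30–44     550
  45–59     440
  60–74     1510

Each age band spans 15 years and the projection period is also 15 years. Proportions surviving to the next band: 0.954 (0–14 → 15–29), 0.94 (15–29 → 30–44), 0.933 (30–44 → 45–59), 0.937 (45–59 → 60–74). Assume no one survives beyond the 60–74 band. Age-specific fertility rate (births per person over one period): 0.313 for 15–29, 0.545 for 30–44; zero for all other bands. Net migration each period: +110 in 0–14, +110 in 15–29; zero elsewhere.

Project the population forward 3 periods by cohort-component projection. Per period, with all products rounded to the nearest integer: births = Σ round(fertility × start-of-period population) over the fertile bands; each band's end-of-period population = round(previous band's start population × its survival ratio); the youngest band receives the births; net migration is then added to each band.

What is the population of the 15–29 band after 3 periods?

1027

Let group 1 be 0–14 through group 5 = 60–74.
After projecting period 1:
Births: 610 * 0.313 = 191, 550 * 0.545 = 300 ⇒ total 491
Group 2: 1690 * 0.954 = 1612
Group 3: 610 * 0.94 = 573
Group 4: 550 * 0.933 = 513
Group 5: 440 * 0.937 = 412
Net migration: Group 1 + 110 → 601; Group 2 + 110 → 1722
→ [601, 1722, 573, 513, 412]
After projecting period 2:
Births: 1722 * 0.313 = 539, 573 * 0.545 = 312 ⇒ total 851
Group 2: 601 * 0.954 = 573
Group 3: 1722 * 0.94 = 1619
Group 4: 573 * 0.933 = 535
Group 5: 513 * 0.937 = 481
Net migration: Group 1 + 110 → 961; Group 2 + 110 → 683
→ [961, 683, 1619, 535, 481]
After projecting period 3:
Births: 683 * 0.313 = 214, 1619 * 0.545 = 882 ⇒ total 1096
Group 2: 961 * 0.954 = 917
Group 3: 683 * 0.94 = 642
Group 4: 1619 * 0.933 = 1511
Group 5: 535 * 0.937 = 501
Net migration: Group 1 + 110 → 1206; Group 2 + 110 → 1027
→ [1206, 1027, 642, 1511, 501]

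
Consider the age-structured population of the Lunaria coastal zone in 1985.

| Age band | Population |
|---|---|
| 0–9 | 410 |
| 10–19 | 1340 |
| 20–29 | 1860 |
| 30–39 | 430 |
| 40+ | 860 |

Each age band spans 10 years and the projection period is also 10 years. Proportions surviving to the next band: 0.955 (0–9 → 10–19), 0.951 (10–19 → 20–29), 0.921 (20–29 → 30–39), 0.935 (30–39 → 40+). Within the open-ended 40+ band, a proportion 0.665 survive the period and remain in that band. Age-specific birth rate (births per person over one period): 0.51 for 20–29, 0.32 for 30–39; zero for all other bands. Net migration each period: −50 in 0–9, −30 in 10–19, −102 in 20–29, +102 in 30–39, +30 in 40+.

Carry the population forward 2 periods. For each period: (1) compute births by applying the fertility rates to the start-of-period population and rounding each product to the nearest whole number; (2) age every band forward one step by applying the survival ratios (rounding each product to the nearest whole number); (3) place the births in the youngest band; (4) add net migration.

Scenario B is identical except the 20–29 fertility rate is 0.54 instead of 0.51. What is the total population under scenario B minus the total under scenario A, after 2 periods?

88

Call the groups 1 to 5, youngest first.
Period 1:
Births: 1860 × 0.51 = 949, 430 × 0.32 = 138 → 1087
Group 2: 410 × 0.955 = 392
Group 3: 1340 × 0.951 = 1274
Group 4: 1860 × 0.921 = 1713
Group 5: 430 × 0.935 + 860 × 0.665 = 402 + 572 = 974
Net migration: Group 1 − 50 → 1037; Group 2 − 30 → 362; Group 3 − 102 → 1172; Group 4 + 102 → 1815; Group 5 + 30 → 1004
Population now: 0–9=1037, 10–19=362, 20–29=1172, 30–39=1815, 40+=1004
Period 2:
Births: 1172 × 0.51 = 598, 1815 × 0.32 = 581 → 1179
Group 2: 1037 × 0.955 = 990
Group 3: 362 × 0.951 = 344
Group 4: 1172 × 0.921 = 1079
Group 5: 1815 × 0.935 + 1004 × 0.665 = 1697 + 668 = 2365
Net migration: Group 1 − 50 → 1129; Group 2 − 30 → 960; Group 3 − 102 → 242; Group 4 + 102 → 1181; Group 5 + 30 → 2395
Population now: 0–9=1129, 10–19=960, 20–29=242, 30–39=1181, 40+=2395
Scenario A total after 2 periods: 5907
Scenario B projection —
Period 1:
Births: 1860 × 0.54 = 1004, 430 × 0.32 = 138 → 1142
Group 2: 410 × 0.955 = 392
Group 3: 1340 × 0.951 = 1274
Group 4: 1860 × 0.921 = 1713
Group 5: 430 × 0.935 + 860 × 0.665 = 402 + 572 = 974
Net migration: Group 1 − 50 → 1092; Group 2 − 30 → 362; Group 3 − 102 → 1172; Group 4 + 102 → 1815; Group 5 + 30 → 1004
Population now: 0–9=1092, 10–19=362, 20–29=1172, 30–39=1815, 40+=1004
Period 2:
Births: 1172 × 0.54 = 633, 1815 × 0.32 = 581 → 1214
Group 2: 1092 × 0.955 = 1043
Group 3: 362 × 0.951 = 344
Group 4: 1172 × 0.921 = 1079
Group 5: 1815 × 0.935 + 1004 × 0.665 = 1697 + 668 = 2365
Net migration: Group 1 − 50 → 1164; Group 2 − 30 → 1013; Group 3 − 102 → 242; Group 4 + 102 → 1181; Group 5 + 30 → 2395
Population now: 0–9=1164, 10–19=1013, 20–29=242, 30–39=1181, 40+=2395
Scenario B total after 2 periods: 5995
Difference B − A = 5995 − 5907 = 88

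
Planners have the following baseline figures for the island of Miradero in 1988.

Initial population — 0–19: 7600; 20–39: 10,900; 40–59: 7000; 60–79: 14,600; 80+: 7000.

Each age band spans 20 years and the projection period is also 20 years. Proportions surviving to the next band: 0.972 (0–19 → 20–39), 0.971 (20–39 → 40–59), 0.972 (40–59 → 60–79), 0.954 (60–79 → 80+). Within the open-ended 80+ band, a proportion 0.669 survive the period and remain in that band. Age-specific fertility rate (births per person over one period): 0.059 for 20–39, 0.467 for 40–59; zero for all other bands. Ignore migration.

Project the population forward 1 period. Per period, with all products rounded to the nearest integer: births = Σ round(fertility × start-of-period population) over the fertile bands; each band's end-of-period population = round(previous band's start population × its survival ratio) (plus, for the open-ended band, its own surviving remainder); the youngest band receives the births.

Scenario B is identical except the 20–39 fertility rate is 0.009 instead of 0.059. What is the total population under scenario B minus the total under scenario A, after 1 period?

-545

Period 1.
Births: 10900 × 0.059 = 643, 7000 × 0.467 = 3269 → total 3912
20–39: 7600 × 0.972 = 7387
40–59: 10900 × 0.971 = 10584
60–79: 7000 × 0.972 = 6804
80+: 14600 × 0.954 + 7000 × 0.669 = 13928 + 4683 = 18611
Giving 3912 / 7387 / 10584 / 6804 / 18611.
Scenario A total after 1 period: 47298
Scenario B projection —
Period 1.
Births: 10900 × 0.009 = 98, 7000 × 0.467 = 3269 → total 3367
20–39: 7600 × 0.972 = 7387
40–59: 10900 × 0.971 = 10584
60–79: 7000 × 0.972 = 6804
80+: 14600 × 0.954 + 7000 × 0.669 = 13928 + 4683 = 18611
Giving 3367 / 7387 / 10584 / 6804 / 18611.
Scenario B total after 1 period: 46753
Difference B − A = 46753 − 47298 = -545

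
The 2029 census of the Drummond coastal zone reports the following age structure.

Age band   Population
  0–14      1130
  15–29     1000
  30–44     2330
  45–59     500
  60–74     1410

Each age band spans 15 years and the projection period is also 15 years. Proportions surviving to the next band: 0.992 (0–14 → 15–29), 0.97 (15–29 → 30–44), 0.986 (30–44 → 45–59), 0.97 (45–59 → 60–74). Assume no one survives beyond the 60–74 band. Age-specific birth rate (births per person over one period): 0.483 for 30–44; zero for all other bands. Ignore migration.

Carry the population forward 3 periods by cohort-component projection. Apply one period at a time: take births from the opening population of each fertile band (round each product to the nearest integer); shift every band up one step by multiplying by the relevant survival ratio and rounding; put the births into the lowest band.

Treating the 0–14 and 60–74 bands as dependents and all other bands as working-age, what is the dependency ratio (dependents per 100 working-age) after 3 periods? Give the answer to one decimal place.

55.4

Period 1:
Births: 2330 × 0.483 = 1125
15–29: 1130 × 0.992 = 1121
30–44: 1000 × 0.97 = 970
45–59: 2330 × 0.986 = 2297
60–74: 500 × 0.97 = 485
End of period: [1125, 1121, 970, 2297, 485]
Period 2:
Births: 970 × 0.483 = 469
15–29: 1125 × 0.992 = 1116
30–44: 1121 × 0.97 = 1087
45–59: 970 × 0.986 = 956
60–74: 2297 × 0.97 = 2228
End of period: [469, 1116, 1087, 956, 2228]
Period 3:
Births: 1087 × 0.483 = 525
15–29: 469 × 0.992 = 465
30–44: 1116 × 0.97 = 1083
45–59: 1087 × 0.986 = 1072
60–74: 956 × 0.97 = 927
End of period: [525, 465, 1083, 1072, 927]
Dependents (band 0–14 + band 60–74) = 525 + 927 = 1452; working-age = 2620; ratio = 1452/2620 × 100 = 55.4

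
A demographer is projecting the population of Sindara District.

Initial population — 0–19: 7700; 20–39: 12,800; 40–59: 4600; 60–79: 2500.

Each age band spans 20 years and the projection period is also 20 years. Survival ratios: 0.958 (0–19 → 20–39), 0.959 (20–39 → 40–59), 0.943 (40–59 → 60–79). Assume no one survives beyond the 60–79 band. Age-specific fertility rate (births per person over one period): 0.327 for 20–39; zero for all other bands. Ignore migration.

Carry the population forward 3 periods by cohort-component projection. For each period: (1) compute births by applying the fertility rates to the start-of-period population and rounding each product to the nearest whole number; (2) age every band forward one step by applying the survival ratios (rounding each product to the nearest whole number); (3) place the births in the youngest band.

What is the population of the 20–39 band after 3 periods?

Call the groups 1 to 4, youngest first.
Period 1.
Births: 12800 × 0.327 = 4186
Group 2: 7700 × 0.958 = 7377
Group 3: 12800 × 0.959 = 12275
Group 4: 4600 × 0.943 = 4338
Population now: 0–19=4186, 20–39=7377, 40–59=12275, 60–79=4338
Period 2.
Births: 7377 × 0.327 = 2412
Group 2: 4186 × 0.958 = 4010
Group 3: 7377 × 0.959 = 7075
Group 4: 12275 × 0.943 = 11575
Population now: 0–19=2412, 20–39=4010, 40–59=7075, 60–79=11575
Period 3.
Births: 4010 × 0.327 = 1311
Group 2: 2412 × 0.958 = 2311
Group 3: 4010 × 0.959 = 3846
Group 4: 7075 × 0.943 = 6672
Population now: 0–19=1311, 20–39=2311, 40–59=3846, 60–79=6672

2311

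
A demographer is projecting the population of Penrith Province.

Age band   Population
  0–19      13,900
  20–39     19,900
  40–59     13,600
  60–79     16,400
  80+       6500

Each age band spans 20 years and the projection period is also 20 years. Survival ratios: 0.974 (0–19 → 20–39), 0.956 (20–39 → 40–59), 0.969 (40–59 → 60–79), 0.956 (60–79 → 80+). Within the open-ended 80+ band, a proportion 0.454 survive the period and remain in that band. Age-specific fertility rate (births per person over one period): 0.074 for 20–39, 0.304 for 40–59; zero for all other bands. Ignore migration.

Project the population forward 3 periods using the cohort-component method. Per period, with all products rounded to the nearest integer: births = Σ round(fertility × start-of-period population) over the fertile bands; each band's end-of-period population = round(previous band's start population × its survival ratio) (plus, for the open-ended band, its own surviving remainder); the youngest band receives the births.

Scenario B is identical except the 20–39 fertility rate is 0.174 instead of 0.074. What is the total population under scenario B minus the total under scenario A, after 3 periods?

4053

Call the bands 1 to 5, youngest first.
Period 1:
Births: 19900 × 0.074 = 1473 ; 13600 × 0.304 = 4134 ⇒ total 5607
Band 2: 13900 × 0.974 = 13539
Band 3: 19900 × 0.956 = 19024
Band 4: 13600 × 0.969 = 13178
Band 5: 16400 × 0.956 + 6500 × 0.454 = 15678 + 2951 = 18629
End of period: [5607, 13539, 19024, 13178, 18629]
Period 2:
Births: 13539 × 0.074 = 1002 ; 19024 × 0.304 = 5783 ⇒ total 6785
Band 2: 5607 × 0.974 = 5461
Band 3: 13539 × 0.956 = 12943
Band 4: 19024 × 0.969 = 18434
Band 5: 13178 × 0.956 + 18629 × 0.454 = 12598 + 8458 = 21056
End of period: [6785, 5461, 12943, 18434, 21056]
Period 3:
Births: 5461 × 0.074 = 404 ; 12943 × 0.304 = 3935 ⇒ total 4339
Band 2: 6785 × 0.974 = 6609
Band 3: 5461 × 0.956 = 5221
Band 4: 12943 × 0.969 = 12542
Band 5: 18434 × 0.956 + 21056 × 0.454 = 17623 + 9559 = 27182
End of period: [4339, 6609, 5221, 12542, 27182]
Scenario A total after 3 periods: 55893
Scenario B projection —
Period 1:
Births: 19900 × 0.174 = 3463 ; 13600 × 0.304 = 4134 ⇒ total 7597
Band 2: 13900 × 0.974 = 13539
Band 3: 19900 × 0.956 = 19024
Band 4: 13600 × 0.969 = 13178
Band 5: 16400 × 0.956 + 6500 × 0.454 = 15678 + 2951 = 18629
End of period: [7597, 13539, 19024, 13178, 18629]
Period 2:
Births: 13539 × 0.174 = 2356 ; 19024 × 0.304 = 5783 ⇒ total 8139
Band 2: 7597 × 0.974 = 7399
Band 3: 13539 × 0.956 = 12943
Band 4: 19024 × 0.969 = 18434
Band 5: 13178 × 0.956 + 18629 × 0.454 = 12598 + 8458 = 21056
End of period: [8139, 7399, 12943, 18434, 21056]
Period 3:
Births: 7399 × 0.174 = 1287 ; 12943 × 0.304 = 3935 ⇒ total 5222
Band 2: 8139 × 0.974 = 7927
Band 3: 7399 × 0.956 = 7073
Band 4: 12943 × 0.969 = 12542
Band 5: 18434 × 0.956 + 21056 × 0.454 = 17623 + 9559 = 27182
End of period: [5222, 7927, 7073, 12542, 27182]
Scenario B total after 3 periods: 59946
Difference B − A = 59946 − 55893 = 4053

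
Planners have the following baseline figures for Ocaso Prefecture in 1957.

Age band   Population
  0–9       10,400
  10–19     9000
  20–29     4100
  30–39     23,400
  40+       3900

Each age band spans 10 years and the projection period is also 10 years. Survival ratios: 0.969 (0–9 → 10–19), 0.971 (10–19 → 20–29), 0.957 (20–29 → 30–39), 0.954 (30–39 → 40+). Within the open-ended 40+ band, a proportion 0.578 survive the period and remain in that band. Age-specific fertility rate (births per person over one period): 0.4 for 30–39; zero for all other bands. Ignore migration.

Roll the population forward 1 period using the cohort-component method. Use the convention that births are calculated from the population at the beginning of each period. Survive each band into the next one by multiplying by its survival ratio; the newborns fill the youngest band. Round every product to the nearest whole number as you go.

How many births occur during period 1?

(Groups numbered youngest = 1 to oldest = 5.)
[period 1]
Births: 23400 × 0.4 = 9360
Group 2: 10400 × 0.969 = 10078
Group 3: 9000 × 0.971 = 8739
Group 4: 4100 × 0.957 = 3924
Group 5: 23400 × 0.954 + 3900 × 0.578 = 22324 + 2254 = 24578
→ [9360, 10078, 8739, 3924, 24578]

9360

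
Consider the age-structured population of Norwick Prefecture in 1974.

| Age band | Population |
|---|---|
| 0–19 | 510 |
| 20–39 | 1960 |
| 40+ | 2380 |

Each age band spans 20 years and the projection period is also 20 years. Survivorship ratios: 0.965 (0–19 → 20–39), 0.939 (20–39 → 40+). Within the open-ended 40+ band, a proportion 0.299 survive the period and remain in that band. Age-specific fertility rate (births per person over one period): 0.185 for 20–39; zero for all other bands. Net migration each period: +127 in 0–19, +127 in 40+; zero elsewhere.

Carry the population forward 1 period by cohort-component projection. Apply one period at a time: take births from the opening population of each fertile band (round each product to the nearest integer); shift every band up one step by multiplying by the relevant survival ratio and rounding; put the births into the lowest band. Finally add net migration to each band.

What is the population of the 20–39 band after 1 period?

492

Period 1:
Births: 1960 × 0.185 = 363
20–39: 510 × 0.965 = 492
40+: 1960 × 0.939 + 2380 × 0.299 = 1840 + 712 = 2552
Net migration: 0–19 + 127 → 490; 40+ + 127 → 2679
Giving 490 / 492 / 2679.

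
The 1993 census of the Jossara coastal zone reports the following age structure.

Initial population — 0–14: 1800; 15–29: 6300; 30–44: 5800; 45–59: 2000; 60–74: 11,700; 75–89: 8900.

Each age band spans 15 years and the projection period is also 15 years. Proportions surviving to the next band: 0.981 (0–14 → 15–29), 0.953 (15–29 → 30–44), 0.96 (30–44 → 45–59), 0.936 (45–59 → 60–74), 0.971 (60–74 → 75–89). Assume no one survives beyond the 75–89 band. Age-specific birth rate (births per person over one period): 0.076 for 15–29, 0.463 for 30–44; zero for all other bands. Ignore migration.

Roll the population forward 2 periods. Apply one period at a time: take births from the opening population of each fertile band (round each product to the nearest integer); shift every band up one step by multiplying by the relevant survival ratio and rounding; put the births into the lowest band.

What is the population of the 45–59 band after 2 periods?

5764

(Bands numbered youngest = 1 to oldest = 6.)
Period 1:
Births: 6300 × 0.076 = 479 ; 5800 × 0.463 = 2685 → 3164
Band 2: 1800 × 0.981 = 1766
Band 3: 6300 × 0.953 = 6004
Band 4: 5800 × 0.96 = 5568
Band 5: 2000 × 0.936 = 1872
Band 6: 11700 × 0.971 = 11361
→ [3164, 1766, 6004, 5568, 1872, 11361]
Period 2:
Births: 1766 × 0.076 = 134 ; 6004 × 0.463 = 2780 → 2914
Band 2: 3164 × 0.981 = 3104
Band 3: 1766 × 0.953 = 1683
Band 4: 6004 × 0.96 = 5764
Band 5: 5568 × 0.936 = 5212
Band 6: 1872 × 0.971 = 1818
→ [2914, 3104, 1683, 5764, 5212, 1818]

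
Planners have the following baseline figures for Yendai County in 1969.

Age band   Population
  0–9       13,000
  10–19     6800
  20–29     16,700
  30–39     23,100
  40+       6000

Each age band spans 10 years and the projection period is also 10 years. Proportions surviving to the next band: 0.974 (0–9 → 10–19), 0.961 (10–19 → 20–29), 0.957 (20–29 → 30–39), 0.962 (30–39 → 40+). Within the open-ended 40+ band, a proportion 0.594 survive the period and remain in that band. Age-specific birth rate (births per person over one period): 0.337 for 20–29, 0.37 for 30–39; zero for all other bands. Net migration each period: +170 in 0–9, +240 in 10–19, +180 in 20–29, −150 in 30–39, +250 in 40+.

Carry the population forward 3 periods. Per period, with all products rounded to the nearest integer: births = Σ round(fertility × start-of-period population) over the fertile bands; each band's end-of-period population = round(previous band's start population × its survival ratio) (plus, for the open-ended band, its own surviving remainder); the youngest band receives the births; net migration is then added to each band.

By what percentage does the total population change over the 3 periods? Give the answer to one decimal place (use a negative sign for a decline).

Let band 1 be 0–9 through band 5 = 40+.
After projecting period 1:
Births: 16700 * 0.337 = 5628, 23100 * 0.37 = 8547 → total 14175
Band 2: 13000 * 0.974 = 12662
Band 3: 6800 * 0.961 = 6535
Band 4: 16700 * 0.957 = 15982
Band 5: 23100 * 0.962 + 6000 * 0.594 = 22222 + 3564 = 25786
Net migration: Band 1 + 170 → 14345; Band 2 + 240 → 12902; Band 3 + 180 → 6715; Band 4 − 150 → 15832; Band 5 + 250 → 26036
→ [14345, 12902, 6715, 15832, 26036]
After projecting period 2:
Births: 6715 * 0.337 = 2263, 15832 * 0.37 = 5858 → total 8121
Band 2: 14345 * 0.974 = 13972
Band 3: 12902 * 0.961 = 12399
Band 4: 6715 * 0.957 = 6426
Band 5: 15832 * 0.962 + 26036 * 0.594 = 15230 + 15465 = 30695
Net migration: Band 1 + 170 → 8291; Band 2 + 240 → 14212; Band 3 + 180 → 12579; Band 4 − 150 → 6276; Band 5 + 250 → 30945
→ [8291, 14212, 12579, 6276, 30945]
After projecting period 3:
Births: 12579 * 0.337 = 4239, 6276 * 0.37 = 2322 → total 6561
Band 2: 8291 * 0.974 = 8075
Band 3: 14212 * 0.961 = 13658
Band 4: 12579 * 0.957 = 12038
Band 5: 6276 * 0.962 + 30945 * 0.594 = 6038 + 18381 = 24419
Net migration: Band 1 + 170 → 6731; Band 2 + 240 → 8315; Band 3 + 180 → 13838; Band 4 − 150 → 11888; Band 5 + 250 → 24669
→ [6731, 8315, 13838, 11888, 24669]
Total: 65600 → 65441; change = -159; percentage change = -0.2%

-0.2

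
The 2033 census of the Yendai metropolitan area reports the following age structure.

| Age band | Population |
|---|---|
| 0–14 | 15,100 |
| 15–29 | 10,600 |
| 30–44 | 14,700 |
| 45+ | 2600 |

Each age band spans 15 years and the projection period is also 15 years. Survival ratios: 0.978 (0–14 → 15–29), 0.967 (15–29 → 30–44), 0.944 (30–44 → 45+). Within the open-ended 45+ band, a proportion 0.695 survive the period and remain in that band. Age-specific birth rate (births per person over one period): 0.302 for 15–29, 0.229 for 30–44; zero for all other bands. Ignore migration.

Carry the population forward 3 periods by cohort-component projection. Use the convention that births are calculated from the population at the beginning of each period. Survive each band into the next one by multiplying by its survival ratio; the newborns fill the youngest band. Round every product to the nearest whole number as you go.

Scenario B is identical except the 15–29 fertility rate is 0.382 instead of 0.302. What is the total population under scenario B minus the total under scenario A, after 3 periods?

Call the groups 1 to 4, youngest first.
Period 1:
Births: 10600 × 0.302 = 3201  |  14700 × 0.229 = 3366 → total 6567
Group 2: 15100 × 0.978 = 14768
Group 3: 10600 × 0.967 = 10250
Group 4: 14700 × 0.944 + 2600 × 0.695 = 13877 + 1807 = 15684
→ [6567, 14768, 10250, 15684]
Period 2:
Births: 14768 × 0.302 = 4460  |  10250 × 0.229 = 2347 → total 6807
Group 2: 6567 × 0.978 = 6423
Group 3: 14768 × 0.967 = 14281
Group 4: 10250 × 0.944 + 15684 × 0.695 = 9676 + 10900 = 20576
→ [6807, 6423, 14281, 20576]
Period 3:
Births: 6423 × 0.302 = 1940  |  14281 × 0.229 = 3270 → total 5210
Group 2: 6807 × 0.978 = 6657
Group 3: 6423 × 0.967 = 6211
Group 4: 14281 × 0.944 + 20576 × 0.695 = 13481 + 14300 = 27781
→ [5210, 6657, 6211, 27781]
Scenario A total after 3 periods: 45859
Scenario B projection —
Period 1:
Births: 10600 × 0.382 = 4049  |  14700 × 0.229 = 3366 → total 7415
Group 2: 15100 × 0.978 = 14768
Group 3: 10600 × 0.967 = 10250
Group 4: 14700 × 0.944 + 2600 × 0.695 = 13877 + 1807 = 15684
→ [7415, 14768, 10250, 15684]
Period 2:
Births: 14768 × 0.382 = 5641  |  10250 × 0.229 = 2347 → total 7988
Group 2: 7415 × 0.978 = 7252
Group 3: 14768 × 0.967 = 14281
Group 4: 10250 × 0.944 + 15684 × 0.695 = 9676 + 10900 = 20576
→ [7988, 7252, 14281, 20576]
Period 3:
Births: 7252 × 0.382 = 2770  |  14281 × 0.229 = 3270 → total 6040
Group 2: 7988 × 0.978 = 7812
Group 3: 7252 × 0.967 = 7013
Group 4: 14281 × 0.944 + 20576 × 0.695 = 13481 + 14300 = 27781
→ [6040, 7812, 7013, 27781]
Scenario B total after 3 periods: 48646
Difference B − A = 48646 − 45859 = 2787

2787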